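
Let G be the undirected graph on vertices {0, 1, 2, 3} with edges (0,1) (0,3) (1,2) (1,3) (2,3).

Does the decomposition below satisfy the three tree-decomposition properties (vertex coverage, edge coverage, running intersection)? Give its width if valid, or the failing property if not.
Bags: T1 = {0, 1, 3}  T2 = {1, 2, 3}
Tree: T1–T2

Yes; width 2.

Checking the three conditions: (i) the bags cover all of {0, 1, 2, 3}; (ii) for each edge, some bag contains both endpoints; (iii) the bags containing any fixed vertex form a subtree. All hold, so the decomposition is valid with width 3 − 1 = 2.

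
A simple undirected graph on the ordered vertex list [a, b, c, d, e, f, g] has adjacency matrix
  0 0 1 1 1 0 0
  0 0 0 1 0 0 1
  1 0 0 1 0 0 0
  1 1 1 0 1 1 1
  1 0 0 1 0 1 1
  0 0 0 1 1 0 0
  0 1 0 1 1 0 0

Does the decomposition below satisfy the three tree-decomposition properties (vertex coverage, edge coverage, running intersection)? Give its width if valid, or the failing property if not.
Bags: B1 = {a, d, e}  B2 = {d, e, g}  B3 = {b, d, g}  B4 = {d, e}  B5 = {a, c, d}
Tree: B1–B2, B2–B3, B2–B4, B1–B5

A tree decomposition must satisfy three properties: every vertex lies in some bag; for every edge, both endpoints lie together in some bag; and for every vertex, the bags containing it form a connected subtree. Here vertex f appears in no bag, so the decomposition is invalid.

No — vertex f appears in no bag.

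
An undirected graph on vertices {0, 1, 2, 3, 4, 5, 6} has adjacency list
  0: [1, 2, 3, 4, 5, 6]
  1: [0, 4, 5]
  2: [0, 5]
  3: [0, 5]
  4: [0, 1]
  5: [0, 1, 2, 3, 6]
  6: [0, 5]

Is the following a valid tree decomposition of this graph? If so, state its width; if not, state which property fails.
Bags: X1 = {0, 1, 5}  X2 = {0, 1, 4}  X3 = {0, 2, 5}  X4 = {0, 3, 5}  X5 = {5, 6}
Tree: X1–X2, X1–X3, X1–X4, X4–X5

No — edge (0,6) lies in no bag.

A tree decomposition must satisfy three properties: every vertex lies in some bag; for every edge, both endpoints lie together in some bag; and for every vertex, the bags containing it form a connected subtree. Here edge (0,6) lies in no bag, so the decomposition is invalid.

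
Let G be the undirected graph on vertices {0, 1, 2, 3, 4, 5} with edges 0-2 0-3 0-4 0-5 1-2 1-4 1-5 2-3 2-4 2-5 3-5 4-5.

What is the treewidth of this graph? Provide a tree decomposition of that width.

Each bag holds 4 vertices, so the decomposition has width 3, which upper-bounds the treewidth. On the other hand G contains the 4-clique {0, 2, 3, 5}. A clique must lie in a single bag of any decomposition, so no decomposition can have width below 3. The upper and lower bounds meet at 3, so that is the treewidth.

Treewidth 3.
One optimal decomposition is:
Bags: B1 = {0, 2, 4, 5}  B2 = {1, 2, 4, 5}  B3 = {0, 2, 3, 5}
Tree: B1–B2, B1–B3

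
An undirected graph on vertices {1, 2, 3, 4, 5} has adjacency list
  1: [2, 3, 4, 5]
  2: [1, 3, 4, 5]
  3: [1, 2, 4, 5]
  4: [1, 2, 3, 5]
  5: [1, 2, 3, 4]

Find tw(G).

A width-4 tree decomposition is:
Bags: B1 = {1, 2, 3, 4, 5}
Tree: (single bag)
A single bag containing all 5 vertices is trivially a valid decomposition of width 4. For the lower bound, the 5 vertices {1, 2, 3, 4, 5} are pairwise adjacent, and any tree decomposition puts a clique entirely inside one bag — forcing width ≥ 4. Hence tw(G) = 4 exactly.

4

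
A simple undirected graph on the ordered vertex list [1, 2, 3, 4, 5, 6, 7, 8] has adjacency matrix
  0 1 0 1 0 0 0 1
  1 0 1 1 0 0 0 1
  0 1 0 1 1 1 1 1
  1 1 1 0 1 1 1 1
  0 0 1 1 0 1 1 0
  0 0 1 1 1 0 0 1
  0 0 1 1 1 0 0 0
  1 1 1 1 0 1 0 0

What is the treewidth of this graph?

3

A width-3 tree decomposition is:
Bags: B1 = {3, 4, 6, 8}  B2 = {2, 3, 4, 8}  B3 = {1, 2, 4, 8}  B4 = {3, 4, 5, 6}  B5 = {3, 4, 5, 7}
Tree: B1–B2, B2–B3, B1–B4, B4–B5
The largest bag has 4 vertices, giving width 3; this decomposition certifies tw(G) ≤ 3. On the other hand G contains the 4-clique {1, 2, 4, 8}. A clique must lie in a single bag of any decomposition, so no decomposition can have width below 3. Therefore the treewidth is 3.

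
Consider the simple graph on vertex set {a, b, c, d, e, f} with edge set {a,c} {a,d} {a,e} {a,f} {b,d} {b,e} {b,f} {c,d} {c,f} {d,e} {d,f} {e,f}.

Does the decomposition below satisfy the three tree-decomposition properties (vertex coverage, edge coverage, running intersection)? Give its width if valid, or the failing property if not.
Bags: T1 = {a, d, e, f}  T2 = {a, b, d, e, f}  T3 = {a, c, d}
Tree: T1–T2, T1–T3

A tree decomposition must satisfy three properties: every vertex lies in some bag; for every edge, both endpoints lie together in some bag; and for every vertex, the bags containing it form a connected subtree. Here edge (f,c) lies in no bag, so the decomposition is invalid.

No — edge (f,c) lies in no bag.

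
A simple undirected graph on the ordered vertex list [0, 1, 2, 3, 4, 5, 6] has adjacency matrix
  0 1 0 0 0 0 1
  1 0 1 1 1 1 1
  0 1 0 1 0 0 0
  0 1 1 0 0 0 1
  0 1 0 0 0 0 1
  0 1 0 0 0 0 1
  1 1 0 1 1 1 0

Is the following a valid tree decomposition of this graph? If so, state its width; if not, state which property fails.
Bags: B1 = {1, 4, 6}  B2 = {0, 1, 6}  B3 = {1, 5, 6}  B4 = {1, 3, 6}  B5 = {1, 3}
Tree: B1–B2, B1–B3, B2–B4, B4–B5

No — vertex 2 appears in no bag.

A tree decomposition must satisfy three properties: every vertex lies in some bag; for every edge, both endpoints lie together in some bag; and for every vertex, the bags containing it form a connected subtree. Here vertex 2 appears in no bag, so the decomposition is invalid.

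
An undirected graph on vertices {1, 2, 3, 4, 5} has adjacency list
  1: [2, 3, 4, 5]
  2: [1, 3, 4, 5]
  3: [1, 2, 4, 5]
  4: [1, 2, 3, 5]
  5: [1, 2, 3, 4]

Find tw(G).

4

A width-4 tree decomposition is:
Bags: B1 = {1, 2, 3, 4, 5}
Tree: (single bag)
With just one bag of size 5, the width is 5 − 1 = 4, so tw(G) ≤ 4. Conversely, {1, 2, 3, 4, 5} is a clique of size 5, and the vertices of any clique must share a bag in every tree decomposition; so some bag has ≥ 5 vertices and tw(G) ≥ 4. Hence tw(G) = 4 exactly.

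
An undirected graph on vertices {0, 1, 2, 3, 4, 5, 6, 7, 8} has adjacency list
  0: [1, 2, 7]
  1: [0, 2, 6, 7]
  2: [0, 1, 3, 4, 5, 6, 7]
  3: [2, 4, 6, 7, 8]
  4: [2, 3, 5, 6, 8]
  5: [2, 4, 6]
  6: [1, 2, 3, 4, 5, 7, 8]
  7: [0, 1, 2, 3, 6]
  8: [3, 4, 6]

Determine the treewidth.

3

A width-3 tree decomposition is:
Bags: B1 = {1, 2, 6, 7}  B2 = {2, 3, 6, 7}  B3 = {2, 3, 4, 6}  B4 = {2, 4, 5, 6}  B5 = {0, 1, 2, 7}  B6 = {3, 4, 6, 8}
Tree: B1–B2, B2–B3, B3–B4, B1–B5, B3–B6
Every bag has size at most 4, so the width is 4 − 1 = 3 and tw(G) ≤ 3. For the lower bound, the 4 vertices {3, 4, 6, 8} are pairwise adjacent, and any tree decomposition puts a clique entirely inside one bag — forcing width ≥ 3. The upper and lower bounds meet at 3, so that is the treewidth.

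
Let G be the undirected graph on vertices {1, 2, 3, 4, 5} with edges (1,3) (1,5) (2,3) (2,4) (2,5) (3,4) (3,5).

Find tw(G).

A width-2 tree decomposition is:
Bags: B1 = {2, 3, 4}  B2 = {2, 3, 5}  B3 = {1, 3, 5}
Tree: B1–B2, B2–B3
The largest bag has 3 vertices, giving width 2; this decomposition certifies tw(G) ≤ 2. Conversely, {1, 3, 5} is a clique of size 3, and the vertices of any clique must share a bag in every tree decomposition; so some bag has ≥ 3 vertices and tw(G) ≥ 2. The upper and lower bounds meet at 2, so that is the treewidth.

2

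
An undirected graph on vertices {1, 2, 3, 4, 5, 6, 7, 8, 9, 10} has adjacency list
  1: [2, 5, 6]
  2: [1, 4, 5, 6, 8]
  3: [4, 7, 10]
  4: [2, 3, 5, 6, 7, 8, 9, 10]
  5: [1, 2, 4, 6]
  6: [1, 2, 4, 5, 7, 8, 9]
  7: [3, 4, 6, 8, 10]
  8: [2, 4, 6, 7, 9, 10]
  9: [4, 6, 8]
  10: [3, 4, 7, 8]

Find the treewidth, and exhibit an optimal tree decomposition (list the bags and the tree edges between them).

Treewidth 3.
Bags: B1 = {4, 6, 8, 9}  B2 = {4, 6, 7, 8}  B3 = {2, 4, 6, 8}  B4 = {4, 7, 8, 10}  B5 = {2, 4, 5, 6}  B6 = {1, 2, 5, 6}  B7 = {3, 4, 7, 10}
Tree: B1–B2, B2–B3, B2–B4, B3–B5, B5–B6, B4–B7

Every bag has size at most 4, so the width is 4 − 1 = 3 and tw(G) ≤ 3. Conversely, {1, 2, 5, 6} is a clique of size 4, and the vertices of any clique must share a bag in every tree decomposition; so some bag has ≥ 4 vertices and tw(G) ≥ 3. Hence tw(G) = 3 exactly.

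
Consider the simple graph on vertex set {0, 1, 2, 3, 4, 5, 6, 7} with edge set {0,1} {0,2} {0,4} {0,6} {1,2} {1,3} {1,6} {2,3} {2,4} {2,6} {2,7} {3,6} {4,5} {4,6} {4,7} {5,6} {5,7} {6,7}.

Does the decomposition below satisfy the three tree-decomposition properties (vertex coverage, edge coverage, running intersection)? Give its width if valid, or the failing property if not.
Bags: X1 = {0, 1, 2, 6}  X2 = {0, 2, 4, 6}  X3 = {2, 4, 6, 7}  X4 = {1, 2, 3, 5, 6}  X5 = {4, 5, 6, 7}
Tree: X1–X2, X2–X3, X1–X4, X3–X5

A tree decomposition must satisfy three properties: every vertex lies in some bag; for every edge, both endpoints lie together in some bag; and for every vertex, the bags containing it form a connected subtree. Here bags containing vertex 5 are not connected in the tree, so the decomposition is invalid.

No — bags containing vertex 5 are not connected in the tree.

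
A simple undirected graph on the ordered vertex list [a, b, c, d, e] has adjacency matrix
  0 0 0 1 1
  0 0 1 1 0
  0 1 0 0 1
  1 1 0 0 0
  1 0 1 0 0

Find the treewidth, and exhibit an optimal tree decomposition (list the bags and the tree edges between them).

Each bag holds 3 vertices, so the decomposition has width 2, which upper-bounds the treewidth. The edges a–d–b–c–e–a form a cycle, so G is not a tree and its treewidth is at least 2. Combining the bounds, tw(G) = 2.

Treewidth 2.
One such decomposition:
Bags: B1 = {a, b, d}  B2 = {a, b, c}  B3 = {a, c, e}
Tree: B1–B2, B2–B3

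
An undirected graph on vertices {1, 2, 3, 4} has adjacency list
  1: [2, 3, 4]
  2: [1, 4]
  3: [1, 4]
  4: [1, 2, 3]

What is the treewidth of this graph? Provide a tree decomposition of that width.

Treewidth 2.
One such decomposition:
Bags: B1 = {1, 2, 4}  B2 = {1, 3, 4}
Tree: B1–B2

Each bag holds 3 vertices, so the decomposition has width 2, which upper-bounds the treewidth. For the lower bound, the 3 vertices {1, 2, 4} are pairwise adjacent, and any tree decomposition puts a clique entirely inside one bag — forcing width ≥ 2. The upper and lower bounds meet at 2, so that is the treewidth.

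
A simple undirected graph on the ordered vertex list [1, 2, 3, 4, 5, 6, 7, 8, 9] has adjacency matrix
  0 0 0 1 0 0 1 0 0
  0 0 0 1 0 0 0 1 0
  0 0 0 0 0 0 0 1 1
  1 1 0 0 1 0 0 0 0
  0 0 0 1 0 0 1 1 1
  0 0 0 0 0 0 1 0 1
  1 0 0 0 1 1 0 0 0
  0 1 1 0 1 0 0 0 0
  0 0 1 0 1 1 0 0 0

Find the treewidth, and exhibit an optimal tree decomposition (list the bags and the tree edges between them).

The largest bag has 4 vertices, giving width 3; this decomposition certifies tw(G) ≤ 3. For the lower bound: the 4 vertex sets {3,6,9}, {8}, {5}, {1,2,4,7} are disjoint, each induces a connected subgraph, and every pair is joined by at least one edge of G. Contracting each set to a single vertex therefore yields K_{4} as a minor, and since treewidth is minor-monotone, tw(G) ≥ tw(K_{4}) = 3. Therefore the treewidth is 3.

Treewidth 3.
One such decomposition:
Bags: B1 = {3, 6, 8, 9}  B2 = {5, 6, 8, 9}  B3 = {5, 6, 7, 8}  B4 = {2, 5, 7, 8}  B5 = {2, 4, 5, 7}  B6 = {1, 2, 4, 7}
Tree: B1–B2, B2–B3, B3–B4, B4–B5, B5–B6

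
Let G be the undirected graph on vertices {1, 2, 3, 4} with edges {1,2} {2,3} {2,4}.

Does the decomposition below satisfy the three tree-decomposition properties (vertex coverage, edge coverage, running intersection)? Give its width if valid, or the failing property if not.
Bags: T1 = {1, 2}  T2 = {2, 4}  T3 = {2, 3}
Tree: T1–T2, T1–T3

Vertex coverage: the bags together contain {1, 2, 3, 4}, the full vertex set. Edge coverage: each edge of G has both endpoints in at least one bag. Running intersection: for every vertex, the bags containing it form a connected subtree. All three properties hold, so this is a valid tree decomposition of width max|bag| − 1 = 1, and hence tw(G) ≤ 1.

Yes; width 1.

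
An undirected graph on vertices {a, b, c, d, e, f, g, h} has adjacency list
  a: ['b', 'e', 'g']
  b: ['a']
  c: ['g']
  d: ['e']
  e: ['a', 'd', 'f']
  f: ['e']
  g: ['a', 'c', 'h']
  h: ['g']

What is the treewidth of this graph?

A width-1 tree decomposition is:
Bags: B1 = {a, e}  B2 = {a, g}  B3 = {e, f}  B4 = {a, b}  B5 = {g, h}  B6 = {d, e}  B7 = {c, g}
Tree: B1–B2, B1–B3, B2–B4, B2–B5, B1–B6, B2–B7
Each bag holds 2 vertices, so the decomposition has width 1, which upper-bounds the treewidth. G has an edge, so its treewidth is at least 1. Therefore the treewidth is 1.

1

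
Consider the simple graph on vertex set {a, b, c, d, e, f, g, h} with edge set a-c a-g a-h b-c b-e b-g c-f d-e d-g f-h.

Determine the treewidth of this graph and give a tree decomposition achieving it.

Each bag holds 3 vertices, so the decomposition has width 2, which upper-bounds the treewidth. The edges h–f–c–a–h form a cycle, so G is not a tree and its treewidth is at least 2. Therefore the treewidth is 2.

Treewidth 2.
One such decomposition:
Bags: B1 = {a, f, h}  B2 = {a, c, f}  B3 = {a, c, g}  B4 = {b, c, g}  B5 = {b, d, g}  B6 = {b, d, e}
Tree: B1–B2, B2–B3, B3–B4, B4–B5, B5–B6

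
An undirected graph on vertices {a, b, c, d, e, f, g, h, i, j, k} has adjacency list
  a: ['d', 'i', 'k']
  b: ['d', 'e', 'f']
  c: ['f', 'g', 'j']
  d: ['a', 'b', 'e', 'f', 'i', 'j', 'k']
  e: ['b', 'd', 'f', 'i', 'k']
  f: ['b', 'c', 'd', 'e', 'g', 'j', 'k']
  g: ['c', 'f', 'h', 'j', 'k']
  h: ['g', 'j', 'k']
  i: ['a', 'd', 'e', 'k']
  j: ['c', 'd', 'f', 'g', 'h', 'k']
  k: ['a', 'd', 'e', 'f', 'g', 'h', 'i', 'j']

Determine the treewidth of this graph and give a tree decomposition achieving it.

Treewidth 3.
One such decomposition:
Bags: B1 = {d, f, j, k}  B2 = {d, e, f, k}  B3 = {d, e, i, k}  B4 = {f, g, j, k}  B5 = {g, h, j, k}  B6 = {a, d, i, k}  B7 = {b, d, e, f}  B8 = {c, f, g, j}
Tree: B1–B2, B2–B3, B1–B4, B4–B5, B3–B6, B2–B7, B4–B8

Each bag holds 4 vertices, so the decomposition has width 3, which upper-bounds the treewidth. For the lower bound, the 4 vertices {c, f, g, j} are pairwise adjacent, and any tree decomposition puts a clique entirely inside one bag — forcing width ≥ 3. Combining the bounds, tw(G) = 3.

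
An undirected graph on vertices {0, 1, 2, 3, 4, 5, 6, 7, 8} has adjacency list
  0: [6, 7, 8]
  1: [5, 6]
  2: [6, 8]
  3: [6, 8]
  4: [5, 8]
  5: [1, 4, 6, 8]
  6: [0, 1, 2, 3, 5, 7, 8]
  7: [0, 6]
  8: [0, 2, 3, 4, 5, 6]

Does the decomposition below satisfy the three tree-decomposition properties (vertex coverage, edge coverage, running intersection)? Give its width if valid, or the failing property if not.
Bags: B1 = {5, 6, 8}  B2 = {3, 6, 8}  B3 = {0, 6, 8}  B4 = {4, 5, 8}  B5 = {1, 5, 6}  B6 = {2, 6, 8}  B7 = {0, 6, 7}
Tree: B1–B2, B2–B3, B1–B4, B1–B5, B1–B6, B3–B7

Yes; width 2.

Every vertex of G appears in some bag (union = {0, 1, 2, 3, 4, 5, 6, 7, 8}); every edge is covered by a bag; and for each vertex v the set of bags containing v is connected in the bag tree. The decomposition is therefore valid. The largest bag has 3 vertices, so the width is 2.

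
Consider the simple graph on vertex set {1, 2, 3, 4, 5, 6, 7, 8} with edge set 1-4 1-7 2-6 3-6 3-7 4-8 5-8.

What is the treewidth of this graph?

1

A width-1 tree decomposition is:
Bags: B1 = {2, 6}  B2 = {3, 6}  B3 = {3, 7}  B4 = {1, 7}  B5 = {1, 4}  B6 = {4, 8}  B7 = {5, 8}
Tree: B1–B2, B2–B3, B3–B4, B4–B5, B5–B6, B6–B7
Each bag holds 2 vertices, so the decomposition has width 1, which upper-bounds the treewidth. Any graph with an edge has treewidth ≥ 1, and G has the edge 2–6. The upper and lower bounds meet at 1, so that is the treewidth.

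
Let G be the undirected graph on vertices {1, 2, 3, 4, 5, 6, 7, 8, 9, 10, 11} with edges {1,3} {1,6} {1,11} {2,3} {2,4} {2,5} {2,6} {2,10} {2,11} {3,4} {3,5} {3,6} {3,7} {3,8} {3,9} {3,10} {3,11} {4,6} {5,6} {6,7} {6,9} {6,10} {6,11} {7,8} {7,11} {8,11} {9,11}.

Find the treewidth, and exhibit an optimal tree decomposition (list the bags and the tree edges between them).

Treewidth 3.
One such decomposition:
Bags: B1 = {3, 6, 7, 11}  B2 = {3, 6, 9, 11}  B3 = {2, 3, 6, 11}  B4 = {2, 3, 5, 6}  B5 = {1, 3, 6, 11}  B6 = {3, 7, 8, 11}  B7 = {2, 3, 4, 6}  B8 = {2, 3, 6, 10}
Tree: B1–B2, B1–B3, B3–B4, B1–B5, B1–B6, B4–B7, B4–B8

The largest bag has 4 vertices, giving width 3; this decomposition certifies tw(G) ≤ 3. Conversely, {3, 7, 8, 11} is a clique of size 4, and the vertices of any clique must share a bag in every tree decomposition; so some bag has ≥ 4 vertices and tw(G) ≥ 3. Therefore the treewidth is 3.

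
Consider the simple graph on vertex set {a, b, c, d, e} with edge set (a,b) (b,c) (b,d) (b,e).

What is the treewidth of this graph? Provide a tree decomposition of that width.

The largest bag has 2 vertices, giving width 1; this decomposition certifies tw(G) ≤ 1. Any graph with an edge has treewidth ≥ 1, and G has the edge a–b. The upper and lower bounds meet at 1, so that is the treewidth.

Treewidth 1.
One such decomposition:
Bags: B1 = {a, b}  B2 = {b, d}  B3 = {b, e}  B4 = {b, c}
Tree: B1–B2, B2–B3, B2–B4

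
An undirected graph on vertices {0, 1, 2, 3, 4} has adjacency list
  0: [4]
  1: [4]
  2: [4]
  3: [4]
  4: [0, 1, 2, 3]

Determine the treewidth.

1

A width-1 tree decomposition is:
Bags: B1 = {1, 4}  B2 = {3, 4}  B3 = {2, 4}  B4 = {0, 4}
Tree: B1–B2, B2–B3, B2–B4
The largest bag has 2 vertices, giving width 1; this decomposition certifies tw(G) ≤ 1. Since G has at least one edge (e.g. 1–4), it is not an edgeless graph, so tw(G) ≥ 1. Therefore the treewidth is 1.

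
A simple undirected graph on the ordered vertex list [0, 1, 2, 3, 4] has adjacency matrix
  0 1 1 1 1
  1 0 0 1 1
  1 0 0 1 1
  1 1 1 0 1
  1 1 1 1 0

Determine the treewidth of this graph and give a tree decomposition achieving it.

Treewidth 3.
One such decomposition:
Bags: B1 = {0, 1, 3, 4}  B2 = {0, 2, 3, 4}
Tree: B1–B2

Every bag has size at most 4, so the width is 4 − 1 = 3 and tw(G) ≤ 3. On the other hand G contains the 4-clique {0, 1, 3, 4}. A clique must lie in a single bag of any decomposition, so no decomposition can have width below 3. The upper and lower bounds meet at 3, so that is the treewidth.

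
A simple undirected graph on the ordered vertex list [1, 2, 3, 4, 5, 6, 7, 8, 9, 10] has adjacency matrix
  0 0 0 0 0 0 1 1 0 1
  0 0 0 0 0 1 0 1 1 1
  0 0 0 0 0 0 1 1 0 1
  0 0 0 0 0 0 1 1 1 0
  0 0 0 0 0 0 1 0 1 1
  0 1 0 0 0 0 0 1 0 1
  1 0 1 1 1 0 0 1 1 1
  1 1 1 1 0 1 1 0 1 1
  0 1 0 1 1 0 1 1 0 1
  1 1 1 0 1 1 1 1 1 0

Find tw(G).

3

A width-3 tree decomposition is:
Bags: B1 = {7, 8, 9, 10}  B2 = {4, 7, 8, 9}  B3 = {5, 7, 9, 10}  B4 = {3, 7, 8, 10}  B5 = {2, 8, 9, 10}  B6 = {1, 7, 8, 10}  B7 = {2, 6, 8, 10}
Tree: B1–B2, B1–B3, B1–B4, B1–B5, B4–B6, B5–B7
Every bag has size at most 4, so the width is 4 − 1 = 3 and tw(G) ≤ 3. For the lower bound, the 4 vertices {2, 8, 9, 10} are pairwise adjacent, and any tree decomposition puts a clique entirely inside one bag — forcing width ≥ 3. Hence tw(G) = 3 exactly.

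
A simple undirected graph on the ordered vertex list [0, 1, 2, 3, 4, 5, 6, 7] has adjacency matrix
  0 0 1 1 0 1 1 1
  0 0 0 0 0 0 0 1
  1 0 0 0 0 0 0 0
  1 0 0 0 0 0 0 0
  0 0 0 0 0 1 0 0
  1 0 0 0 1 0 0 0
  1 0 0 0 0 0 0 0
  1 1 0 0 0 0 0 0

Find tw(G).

1

A width-1 tree decomposition is:
Bags: B1 = {0, 7}  B2 = {0, 2}  B3 = {0, 5}  B4 = {1, 7}  B5 = {4, 5}  B6 = {0, 3}  B7 = {0, 6}
Tree: B1–B2, B2–B3, B1–B4, B3–B5, B3–B6, B3–B7
The largest bag has 2 vertices, giving width 1; this decomposition certifies tw(G) ≤ 1. Since G has at least one edge (e.g. 0–7), it is not an edgeless graph, so tw(G) ≥ 1. Hence tw(G) = 1 exactly.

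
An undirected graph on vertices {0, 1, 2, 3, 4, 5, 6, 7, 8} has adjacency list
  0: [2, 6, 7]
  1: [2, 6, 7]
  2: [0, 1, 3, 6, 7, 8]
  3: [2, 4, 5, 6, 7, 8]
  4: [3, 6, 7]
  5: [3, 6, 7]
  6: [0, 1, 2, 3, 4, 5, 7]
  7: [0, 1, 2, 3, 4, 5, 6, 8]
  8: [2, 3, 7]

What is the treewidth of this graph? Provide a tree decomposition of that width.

Each bag holds 4 vertices, so the decomposition has width 3, which upper-bounds the treewidth. For the lower bound, the 4 vertices {2, 3, 7, 8} are pairwise adjacent, and any tree decomposition puts a clique entirely inside one bag — forcing width ≥ 3. The upper and lower bounds meet at 3, so that is the treewidth.

Treewidth 3.
One optimal decomposition is:
Bags: B1 = {2, 3, 6, 7}  B2 = {2, 3, 7, 8}  B3 = {1, 2, 6, 7}  B4 = {3, 4, 6, 7}  B5 = {0, 2, 6, 7}  B6 = {3, 5, 6, 7}
Tree: B1–B2, B1–B3, B1–B4, B1–B5, B4–B6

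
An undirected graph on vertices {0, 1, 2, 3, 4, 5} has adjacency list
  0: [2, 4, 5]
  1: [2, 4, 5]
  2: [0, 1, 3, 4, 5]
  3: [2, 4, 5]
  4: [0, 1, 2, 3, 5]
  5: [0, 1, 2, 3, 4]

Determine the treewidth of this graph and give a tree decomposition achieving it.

Treewidth 3.
Bags: B1 = {0, 2, 4, 5}  B2 = {2, 3, 4, 5}  B3 = {1, 2, 4, 5}
Tree: B1–B2, B2–B3

The largest bag has 4 vertices, giving width 3; this decomposition certifies tw(G) ≤ 3. On the other hand G contains the 4-clique {0, 2, 4, 5}. A clique must lie in a single bag of any decomposition, so no decomposition can have width below 3. Hence tw(G) = 3 exactly.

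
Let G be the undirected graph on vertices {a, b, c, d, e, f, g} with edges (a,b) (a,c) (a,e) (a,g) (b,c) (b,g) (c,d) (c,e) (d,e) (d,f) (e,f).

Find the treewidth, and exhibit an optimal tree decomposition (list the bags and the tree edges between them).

Treewidth 2.
One such decomposition:
Bags: B1 = {d, e, f}  B2 = {c, d, e}  B3 = {a, c, e}  B4 = {a, b, c}  B5 = {a, b, g}
Tree: B1–B2, B2–B3, B3–B4, B4–B5

The largest bag has 3 vertices, giving width 2; this decomposition certifies tw(G) ≤ 2. Conversely, {a, b, g} is a clique of size 3, and the vertices of any clique must share a bag in every tree decomposition; so some bag has ≥ 3 vertices and tw(G) ≥ 2. Therefore the treewidth is 2.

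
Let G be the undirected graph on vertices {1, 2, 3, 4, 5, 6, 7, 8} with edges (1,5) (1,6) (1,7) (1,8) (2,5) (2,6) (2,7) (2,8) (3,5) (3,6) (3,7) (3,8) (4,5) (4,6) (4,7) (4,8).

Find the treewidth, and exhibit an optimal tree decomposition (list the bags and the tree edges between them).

The largest bag has 5 vertices, giving width 4; this decomposition certifies tw(G) ≤ 4. For the lower bound: the 5 vertex sets {3,5}, {1,6}, {2,7}, {4}, {8} are disjoint, each induces a connected subgraph, and every pair is joined by at least one edge of G. Contracting each set to a single vertex therefore yields K_{5} as a minor, and since treewidth is minor-monotone, tw(G) ≥ tw(K_{5}) = 4. The upper and lower bounds meet at 4, so that is the treewidth.

Treewidth 4.
One optimal decomposition is:
Bags: B1 = {1, 2, 3, 4, 5}  B2 = {1, 2, 3, 4, 6}  B3 = {1, 2, 3, 4, 7}  B4 = {1, 2, 3, 4, 8}
Tree: B1–B2, B2–B3, B3–B4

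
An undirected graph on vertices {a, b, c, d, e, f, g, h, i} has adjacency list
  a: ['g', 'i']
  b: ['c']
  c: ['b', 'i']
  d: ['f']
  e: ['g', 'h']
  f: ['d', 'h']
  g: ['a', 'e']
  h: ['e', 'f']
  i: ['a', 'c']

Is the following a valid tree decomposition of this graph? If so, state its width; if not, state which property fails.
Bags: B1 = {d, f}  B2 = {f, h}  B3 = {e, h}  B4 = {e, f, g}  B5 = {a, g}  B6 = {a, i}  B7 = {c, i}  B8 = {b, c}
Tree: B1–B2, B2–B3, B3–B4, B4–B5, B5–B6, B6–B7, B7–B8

No — bags containing vertex f are not connected in the tree.

A tree decomposition must satisfy three properties: every vertex lies in some bag; for every edge, both endpoints lie together in some bag; and for every vertex, the bags containing it form a connected subtree. Here bags containing vertex f are not connected in the tree, so the decomposition is invalid.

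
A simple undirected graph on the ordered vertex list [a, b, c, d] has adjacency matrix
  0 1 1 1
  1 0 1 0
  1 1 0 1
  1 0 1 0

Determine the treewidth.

A width-2 tree decomposition is:
Bags: B1 = {a, c, d}  B2 = {a, b, c}
Tree: B1–B2
Every bag has size at most 3, so the width is 3 − 1 = 2 and tw(G) ≤ 2. Conversely, {a, c, d} is a clique of size 3, and the vertices of any clique must share a bag in every tree decomposition; so some bag has ≥ 3 vertices and tw(G) ≥ 2. The upper and lower bounds meet at 2, so that is the treewidth.

2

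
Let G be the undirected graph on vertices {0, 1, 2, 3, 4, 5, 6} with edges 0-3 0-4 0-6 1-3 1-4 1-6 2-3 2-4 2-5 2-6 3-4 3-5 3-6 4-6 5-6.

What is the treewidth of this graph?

3

A width-3 tree decomposition is:
Bags: B1 = {2, 3, 4, 6}  B2 = {1, 3, 4, 6}  B3 = {2, 3, 5, 6}  B4 = {0, 3, 4, 6}
Tree: B1–B2, B1–B3, B2–B4
Each bag holds 4 vertices, so the decomposition has width 3, which upper-bounds the treewidth. For the lower bound, the 4 vertices {0, 3, 4, 6} are pairwise adjacent, and any tree decomposition puts a clique entirely inside one bag — forcing width ≥ 3. Hence tw(G) = 3 exactly.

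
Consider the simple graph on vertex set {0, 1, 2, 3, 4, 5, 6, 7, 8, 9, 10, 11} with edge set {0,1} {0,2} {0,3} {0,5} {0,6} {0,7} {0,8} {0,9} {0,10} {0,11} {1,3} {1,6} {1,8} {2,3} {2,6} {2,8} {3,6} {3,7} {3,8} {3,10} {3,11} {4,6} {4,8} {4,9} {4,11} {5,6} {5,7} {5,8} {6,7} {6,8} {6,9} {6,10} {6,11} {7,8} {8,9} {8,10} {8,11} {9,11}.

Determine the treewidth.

4

A width-4 tree decomposition is:
Bags: B1 = {0, 3, 6, 8, 11}  B2 = {0, 3, 6, 7, 8}  B3 = {0, 5, 6, 7, 8}  B4 = {0, 6, 8, 9, 11}  B5 = {4, 6, 8, 9, 11}  B6 = {0, 3, 6, 8, 10}  B7 = {0, 2, 3, 6, 8}  B8 = {0, 1, 3, 6, 8}
Tree: B1–B2, B2–B3, B1–B4, B4–B5, B1–B6, B2–B7, B2–B8
The largest bag has 5 vertices, giving width 4; this decomposition certifies tw(G) ≤ 4. For the lower bound, the 5 vertices {0, 6, 8, 9, 11} are pairwise adjacent, and any tree decomposition puts a clique entirely inside one bag — forcing width ≥ 4. Therefore the treewidth is 4.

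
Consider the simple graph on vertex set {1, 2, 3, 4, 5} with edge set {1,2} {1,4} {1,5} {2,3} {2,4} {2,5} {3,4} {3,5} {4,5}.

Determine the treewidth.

A width-3 tree decomposition is:
Bags: B1 = {1, 2, 4, 5}  B2 = {2, 3, 4, 5}
Tree: B1–B2
Each bag holds 4 vertices, so the decomposition has width 3, which upper-bounds the treewidth. For the lower bound, the 4 vertices {1, 2, 4, 5} are pairwise adjacent, and any tree decomposition puts a clique entirely inside one bag — forcing width ≥ 3. The upper and lower bounds meet at 3, so that is the treewidth.

3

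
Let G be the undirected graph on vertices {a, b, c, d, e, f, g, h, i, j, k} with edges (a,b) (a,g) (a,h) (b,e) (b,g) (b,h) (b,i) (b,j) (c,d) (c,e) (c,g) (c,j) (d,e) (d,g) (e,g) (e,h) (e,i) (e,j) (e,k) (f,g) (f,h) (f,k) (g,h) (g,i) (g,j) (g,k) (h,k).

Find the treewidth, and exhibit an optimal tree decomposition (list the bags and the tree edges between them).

Treewidth 3.
One such decomposition:
Bags: B1 = {b, e, g, j}  B2 = {b, e, g, h}  B3 = {e, g, h, k}  B4 = {c, e, g, j}  B5 = {f, g, h, k}  B6 = {c, d, e, g}  B7 = {a, b, g, h}  B8 = {b, e, g, i}
Tree: B1–B2, B2–B3, B1–B4, B3–B5, B4–B6, B2–B7, B1–B8

Every bag has size at most 4, so the width is 4 − 1 = 3 and tw(G) ≤ 3. Conversely, {a, b, g, h} is a clique of size 4, and the vertices of any clique must share a bag in every tree decomposition; so some bag has ≥ 4 vertices and tw(G) ≥ 3. Therefore the treewidth is 3.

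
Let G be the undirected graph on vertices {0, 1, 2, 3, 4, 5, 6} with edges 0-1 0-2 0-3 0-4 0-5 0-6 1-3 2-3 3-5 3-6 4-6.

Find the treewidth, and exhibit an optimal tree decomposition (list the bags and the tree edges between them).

Each bag holds 3 vertices, so the decomposition has width 2, which upper-bounds the treewidth. Conversely, {0, 1, 3} is a clique of size 3, and the vertices of any clique must share a bag in every tree decomposition; so some bag has ≥ 3 vertices and tw(G) ≥ 2. Combining the bounds, tw(G) = 2.

Treewidth 2.
One optimal decomposition is:
Bags: B1 = {0, 3, 5}  B2 = {0, 3, 6}  B3 = {0, 1, 3}  B4 = {0, 4, 6}  B5 = {0, 2, 3}
Tree: B1–B2, B2–B3, B2–B4, B3–B5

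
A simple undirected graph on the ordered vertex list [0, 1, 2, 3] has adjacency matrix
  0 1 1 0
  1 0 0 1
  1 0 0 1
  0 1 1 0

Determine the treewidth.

2

A width-2 tree decomposition is:
Bags: B1 = {0, 2, 3}  B2 = {0, 1, 3}
Tree: B1–B2
The largest bag has 3 vertices, giving width 2; this decomposition certifies tw(G) ≤ 2. The edges 3–2–0–1–3 form a cycle, so G is not a tree and its treewidth is at least 2. The upper and lower bounds meet at 2, so that is the treewidth.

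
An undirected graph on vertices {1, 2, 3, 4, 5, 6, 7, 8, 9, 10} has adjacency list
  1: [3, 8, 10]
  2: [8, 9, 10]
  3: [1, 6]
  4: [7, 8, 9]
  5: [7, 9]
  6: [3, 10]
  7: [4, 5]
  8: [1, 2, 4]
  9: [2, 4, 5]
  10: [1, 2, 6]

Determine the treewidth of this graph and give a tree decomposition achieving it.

Treewidth 2.
One such decomposition:
Bags: B1 = {5, 7, 9}  B2 = {4, 7, 9}  B3 = {2, 4, 9}  B4 = {2, 4, 8}  B5 = {2, 8, 10}  B6 = {1, 8, 10}  B7 = {1, 6, 10}  B8 = {1, 3, 6}
Tree: B1–B2, B2–B3, B3–B4, B4–B5, B5–B6, B6–B7, B7–B8

Every bag has size at most 3, so the width is 3 − 1 = 2 and tw(G) ≤ 2. The edges 5–7–4–9–5 form a cycle, so G is not a tree and its treewidth is at least 2. Hence tw(G) = 2 exactly.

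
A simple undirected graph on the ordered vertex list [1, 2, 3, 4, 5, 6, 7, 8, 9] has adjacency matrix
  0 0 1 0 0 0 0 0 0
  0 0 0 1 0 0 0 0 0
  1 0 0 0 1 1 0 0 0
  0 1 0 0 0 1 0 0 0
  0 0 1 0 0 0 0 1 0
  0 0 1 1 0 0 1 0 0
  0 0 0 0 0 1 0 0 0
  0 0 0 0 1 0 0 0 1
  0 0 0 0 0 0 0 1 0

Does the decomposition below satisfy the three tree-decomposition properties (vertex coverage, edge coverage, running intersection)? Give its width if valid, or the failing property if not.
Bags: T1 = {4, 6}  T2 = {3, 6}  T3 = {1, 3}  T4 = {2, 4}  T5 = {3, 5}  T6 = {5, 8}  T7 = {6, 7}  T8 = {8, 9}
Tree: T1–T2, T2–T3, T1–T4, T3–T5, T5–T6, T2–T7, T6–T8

Checking the three conditions: (i) the bags cover all of {1, 2, 3, 4, 5, 6, 7, 8, 9}; (ii) for each edge, some bag contains both endpoints; (iii) the bags containing any fixed vertex form a subtree. All hold, so the decomposition is valid with width 2 − 1 = 1.

Yes; width 1.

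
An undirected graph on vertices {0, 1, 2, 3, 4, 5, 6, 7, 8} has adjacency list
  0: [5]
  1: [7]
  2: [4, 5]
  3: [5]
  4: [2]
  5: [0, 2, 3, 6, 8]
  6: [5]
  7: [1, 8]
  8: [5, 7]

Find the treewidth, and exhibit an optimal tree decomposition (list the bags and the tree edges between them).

Treewidth 1.
Bags: B1 = {0, 5}  B2 = {5, 6}  B3 = {3, 5}  B4 = {5, 8}  B5 = {2, 5}  B6 = {2, 4}  B7 = {7, 8}  B8 = {1, 7}
Tree: B1–B2, B2–B3, B1–B4, B2–B5, B5–B6, B4–B7, B7–B8

The largest bag has 2 vertices, giving width 1; this decomposition certifies tw(G) ≤ 1. Since G has at least one edge (e.g. 5–0), it is not an edgeless graph, so tw(G) ≥ 1. Combining the bounds, tw(G) = 1.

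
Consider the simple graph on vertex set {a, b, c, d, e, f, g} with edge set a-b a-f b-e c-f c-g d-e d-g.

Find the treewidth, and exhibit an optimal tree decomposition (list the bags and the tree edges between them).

The largest bag has 3 vertices, giving width 2; this decomposition certifies tw(G) ≤ 2. The edges g–d–e–b–a–f–c–g form a cycle, so G is not a tree and its treewidth is at least 2. Therefore the treewidth is 2.

Treewidth 2.
One optimal decomposition is:
Bags: B1 = {d, e, g}  B2 = {b, e, g}  B3 = {a, b, g}  B4 = {a, f, g}  B5 = {c, f, g}
Tree: B1–B2, B2–B3, B3–B4, B4–B5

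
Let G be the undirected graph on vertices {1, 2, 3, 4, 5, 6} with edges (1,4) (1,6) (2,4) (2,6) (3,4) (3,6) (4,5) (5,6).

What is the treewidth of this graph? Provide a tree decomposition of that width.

Treewidth 2.
One optimal decomposition is:
Bags: B1 = {1, 4, 6}  B2 = {2, 4, 6}  B3 = {3, 4, 6}  B4 = {4, 5, 6}
Tree: B1–B2, B2–B3, B3–B4

Every bag has size at most 3, so the width is 3 − 1 = 2 and tw(G) ≤ 2. Since 1–6–2–4–1 is a cycle in G, G is not acyclic. Forests are exactly the graphs of treewidth ≤ 1, so tw(G) ≥ 2. Combining the bounds, tw(G) = 2.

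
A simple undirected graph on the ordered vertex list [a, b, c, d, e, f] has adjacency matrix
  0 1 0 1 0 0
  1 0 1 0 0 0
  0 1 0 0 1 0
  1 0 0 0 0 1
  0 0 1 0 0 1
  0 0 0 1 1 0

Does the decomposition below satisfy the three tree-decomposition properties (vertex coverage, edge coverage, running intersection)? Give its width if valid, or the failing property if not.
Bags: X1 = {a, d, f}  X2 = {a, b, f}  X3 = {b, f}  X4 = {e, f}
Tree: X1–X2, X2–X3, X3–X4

A tree decomposition must satisfy three properties: every vertex lies in some bag; for every edge, both endpoints lie together in some bag; and for every vertex, the bags containing it form a connected subtree. Here vertex c appears in no bag, so the decomposition is invalid.

No — vertex c appears in no bag.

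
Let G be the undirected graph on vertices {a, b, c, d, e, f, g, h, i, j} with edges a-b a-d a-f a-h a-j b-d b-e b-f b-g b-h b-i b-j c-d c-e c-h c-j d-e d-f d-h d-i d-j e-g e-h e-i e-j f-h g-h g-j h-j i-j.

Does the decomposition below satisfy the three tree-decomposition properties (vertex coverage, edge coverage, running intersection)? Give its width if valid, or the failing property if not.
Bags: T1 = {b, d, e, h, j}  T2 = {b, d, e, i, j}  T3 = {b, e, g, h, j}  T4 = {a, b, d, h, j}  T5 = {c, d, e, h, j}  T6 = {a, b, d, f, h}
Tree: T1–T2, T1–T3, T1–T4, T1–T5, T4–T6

Yes; width 4.

Checking the three conditions: (i) the bags cover all of {a, b, c, d, e, f, g, h, i, j}; (ii) for each edge, some bag contains both endpoints; (iii) the bags containing any fixed vertex form a subtree. All hold, so the decomposition is valid with width 5 − 1 = 4.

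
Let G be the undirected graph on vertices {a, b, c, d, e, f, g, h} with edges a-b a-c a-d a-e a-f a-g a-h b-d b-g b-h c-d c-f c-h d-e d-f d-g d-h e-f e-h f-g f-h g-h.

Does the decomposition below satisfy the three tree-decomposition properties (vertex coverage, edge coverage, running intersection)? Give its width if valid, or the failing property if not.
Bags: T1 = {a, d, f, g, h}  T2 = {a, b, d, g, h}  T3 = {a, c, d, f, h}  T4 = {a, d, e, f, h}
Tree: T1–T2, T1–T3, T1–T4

Every vertex of G appears in some bag (union = {a, b, c, d, e, f, g, h}); every edge is covered by a bag; and for each vertex v the set of bags containing v is connected in the bag tree. The decomposition is therefore valid. The largest bag has 5 vertices, so the width is 4.

Yes; width 4.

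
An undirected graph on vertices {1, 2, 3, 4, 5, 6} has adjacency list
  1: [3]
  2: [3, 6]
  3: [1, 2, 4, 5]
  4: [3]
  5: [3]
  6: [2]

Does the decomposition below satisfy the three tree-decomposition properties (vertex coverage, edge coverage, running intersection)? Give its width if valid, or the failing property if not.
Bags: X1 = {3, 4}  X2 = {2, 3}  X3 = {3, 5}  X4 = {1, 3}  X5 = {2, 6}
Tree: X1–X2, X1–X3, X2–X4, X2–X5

Checking the three conditions: (i) the bags cover all of {1, 2, 3, 4, 5, 6}; (ii) for each edge, some bag contains both endpoints; (iii) the bags containing any fixed vertex form a subtree. All hold, so the decomposition is valid with width 2 − 1 = 1.

Yes; width 1.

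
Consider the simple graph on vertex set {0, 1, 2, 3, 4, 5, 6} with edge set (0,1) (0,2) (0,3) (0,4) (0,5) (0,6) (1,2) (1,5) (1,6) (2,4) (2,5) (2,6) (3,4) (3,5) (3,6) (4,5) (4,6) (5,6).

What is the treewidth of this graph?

4

A width-4 tree decomposition is:
Bags: B1 = {0, 2, 4, 5, 6}  B2 = {0, 1, 2, 5, 6}  B3 = {0, 3, 4, 5, 6}
Tree: B1–B2, B1–B3
Every bag has size at most 5, so the width is 5 − 1 = 4 and tw(G) ≤ 4. On the other hand G contains the 5-clique {0, 1, 2, 5, 6}. A clique must lie in a single bag of any decomposition, so no decomposition can have width below 4. Hence tw(G) = 4 exactly.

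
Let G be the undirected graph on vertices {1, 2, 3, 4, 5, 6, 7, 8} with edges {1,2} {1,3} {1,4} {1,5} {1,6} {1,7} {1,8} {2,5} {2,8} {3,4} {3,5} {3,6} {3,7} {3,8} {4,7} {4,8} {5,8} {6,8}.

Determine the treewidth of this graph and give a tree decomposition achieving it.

The largest bag has 4 vertices, giving width 3; this decomposition certifies tw(G) ≤ 3. Conversely, {1, 2, 5, 8} is a clique of size 4, and the vertices of any clique must share a bag in every tree decomposition; so some bag has ≥ 4 vertices and tw(G) ≥ 3. Combining the bounds, tw(G) = 3.

Treewidth 3.
One optimal decomposition is:
Bags: B1 = {1, 3, 5, 8}  B2 = {1, 3, 6, 8}  B3 = {1, 3, 4, 8}  B4 = {1, 2, 5, 8}  B5 = {1, 3, 4, 7}
Tree: B1–B2, B2–B3, B1–B4, B3–B5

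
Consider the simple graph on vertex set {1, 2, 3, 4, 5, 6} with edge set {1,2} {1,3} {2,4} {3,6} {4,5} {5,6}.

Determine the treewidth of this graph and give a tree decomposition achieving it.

Treewidth 2.
One optimal decomposition is:
Bags: B1 = {1, 2, 4}  B2 = {1, 3, 4}  B3 = {3, 4, 6}  B4 = {4, 5, 6}
Tree: B1–B2, B2–B3, B3–B4

The largest bag has 3 vertices, giving width 2; this decomposition certifies tw(G) ≤ 2. The edges 4–2–1–3–6–5–4 form a cycle, so G is not a tree and its treewidth is at least 2. Combining the bounds, tw(G) = 2.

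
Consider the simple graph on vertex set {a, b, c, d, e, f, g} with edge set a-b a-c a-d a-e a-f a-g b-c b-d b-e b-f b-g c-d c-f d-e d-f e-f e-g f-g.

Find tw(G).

4

A width-4 tree decomposition is:
Bags: B1 = {a, b, e, f, g}  B2 = {a, b, d, e, f}  B3 = {a, b, c, d, f}
Tree: B1–B2, B2–B3
Every bag has size at most 5, so the width is 5 − 1 = 4 and tw(G) ≤ 4. For the lower bound, the 5 vertices {a, b, d, e, f} are pairwise adjacent, and any tree decomposition puts a clique entirely inside one bag — forcing width ≥ 4. Combining the bounds, tw(G) = 4.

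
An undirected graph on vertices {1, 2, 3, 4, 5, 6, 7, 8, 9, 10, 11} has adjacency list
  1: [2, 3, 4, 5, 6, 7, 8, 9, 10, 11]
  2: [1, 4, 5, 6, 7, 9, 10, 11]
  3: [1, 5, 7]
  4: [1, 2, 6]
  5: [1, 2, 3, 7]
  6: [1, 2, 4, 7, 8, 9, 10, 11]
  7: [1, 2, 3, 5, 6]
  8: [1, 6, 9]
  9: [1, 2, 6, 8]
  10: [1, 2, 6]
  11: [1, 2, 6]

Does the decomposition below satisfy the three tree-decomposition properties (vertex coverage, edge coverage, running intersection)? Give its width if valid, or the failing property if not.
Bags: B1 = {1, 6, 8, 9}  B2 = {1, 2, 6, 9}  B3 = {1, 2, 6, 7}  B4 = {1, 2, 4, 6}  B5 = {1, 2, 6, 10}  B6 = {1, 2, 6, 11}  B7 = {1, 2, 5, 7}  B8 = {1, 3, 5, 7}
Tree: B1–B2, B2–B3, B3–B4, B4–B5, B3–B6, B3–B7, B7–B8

Yes; width 3.

Checking the three conditions: (i) the bags cover all of {1, 2, 3, 4, 5, 6, 7, 8, 9, 10, 11}; (ii) for each edge, some bag contains both endpoints; (iii) the bags containing any fixed vertex form a subtree. All hold, so the decomposition is valid with width 4 − 1 = 3.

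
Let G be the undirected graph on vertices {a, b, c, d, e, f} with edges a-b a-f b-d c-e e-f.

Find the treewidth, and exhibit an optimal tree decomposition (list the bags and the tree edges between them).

Treewidth 1.
One optimal decomposition is:
Bags: B1 = {b, d}  B2 = {a, b}  B3 = {a, f}  B4 = {e, f}  B5 = {c, e}
Tree: B1–B2, B2–B3, B3–B4, B4–B5

Each bag holds 2 vertices, so the decomposition has width 1, which upper-bounds the treewidth. Since G has at least one edge (e.g. d–b), it is not an edgeless graph, so tw(G) ≥ 1. The upper and lower bounds meet at 1, so that is the treewidth.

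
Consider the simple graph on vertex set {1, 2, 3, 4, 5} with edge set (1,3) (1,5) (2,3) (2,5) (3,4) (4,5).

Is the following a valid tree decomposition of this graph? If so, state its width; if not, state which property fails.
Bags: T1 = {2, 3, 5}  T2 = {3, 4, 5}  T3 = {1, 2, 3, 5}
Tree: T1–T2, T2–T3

No — bags containing vertex 2 are not connected in the tree.

A tree decomposition must satisfy three properties: every vertex lies in some bag; for every edge, both endpoints lie together in some bag; and for every vertex, the bags containing it form a connected subtree. Here bags containing vertex 2 are not connected in the tree, so the decomposition is invalid.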